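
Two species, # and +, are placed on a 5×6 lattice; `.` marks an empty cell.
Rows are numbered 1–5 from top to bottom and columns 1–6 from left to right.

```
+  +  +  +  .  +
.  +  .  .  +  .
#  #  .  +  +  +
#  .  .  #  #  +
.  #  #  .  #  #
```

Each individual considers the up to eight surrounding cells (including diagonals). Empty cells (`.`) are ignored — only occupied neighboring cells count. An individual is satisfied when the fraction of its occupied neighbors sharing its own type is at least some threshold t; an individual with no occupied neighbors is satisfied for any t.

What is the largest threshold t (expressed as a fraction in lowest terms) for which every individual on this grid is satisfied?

2/5

Row 1: (1,1)+ 2/2 · (1,2)+ 3/3 · (1,3)+ 3/3 · (1,4)+ 2/2 · (1,6)+ 1/1
Row 2: (2,2)+ 3/5 · (2,5)+ 5/5
Row 3: (3,1)# 2/3 · (3,2)# 2/3 · (3,4)+ 2/4 · (3,5)+ 4/6 · (3,6)+ 3/4
Row 4: (4,1)# 3/3 · (4,4)# 3/5 · (4,5)# 3/7 · (4,6)+ 2/5
Row 5: (5,2)# 2/2 · (5,3)# 2/2 · (5,5)# 3/4 · (5,6)# 2/3
The smallest same-type fraction is 2/5 at (4,6), which reduces to 2/5. Any threshold above that leaves this individual unsatisfied.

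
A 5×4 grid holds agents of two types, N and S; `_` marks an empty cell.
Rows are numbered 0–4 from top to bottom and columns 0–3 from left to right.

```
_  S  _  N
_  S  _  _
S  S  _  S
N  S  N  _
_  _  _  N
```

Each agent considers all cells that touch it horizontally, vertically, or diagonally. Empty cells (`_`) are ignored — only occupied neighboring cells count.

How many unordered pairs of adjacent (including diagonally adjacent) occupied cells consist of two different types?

6

Scan each occupied cell's neighbors to the right and below (and the two forward diagonals) so each pair is counted once.
Row 0: S(0,1)–S(1,1)=  → 0/1 unlike.
Row 1: S(1,1)–S(2,1)= S(1,1)–S(2,0)=  → 0/2 unlike.
Row 2: S(2,0)–S(2,1)= S(2,0)–N(3,0)≠ S(2,0)–S(3,1)= S(2,1)–S(3,1)= S(2,1)–N(3,2)≠ S(2,1)–N(3,0)≠ S(2,3)–N(3,2)≠  → 4/7 unlike.
Row 3: N(3,0)–S(3,1)≠ S(3,1)–N(3,2)≠ N(3,2)–N(4,3)=  → 2/3 unlike.
Total adjacent occupied pairs: 13; unlike-type pairs: 6.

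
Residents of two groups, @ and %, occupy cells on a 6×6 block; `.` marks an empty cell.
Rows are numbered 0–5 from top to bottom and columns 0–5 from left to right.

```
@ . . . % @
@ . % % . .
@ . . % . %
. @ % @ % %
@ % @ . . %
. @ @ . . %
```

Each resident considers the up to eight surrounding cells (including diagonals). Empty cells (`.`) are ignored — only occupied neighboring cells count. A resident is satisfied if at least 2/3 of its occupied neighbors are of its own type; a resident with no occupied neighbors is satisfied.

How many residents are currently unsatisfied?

Row 0: (0,0)@ 1/1 ✓ · (0,4)% 1/2 ✗ · (0,5)@ 0/1 ✗
Row 1: (1,0)@ 2/2 ✓ · (1,2)% 2/2 ✓ · (1,3)% 3/3 ✓
Row 2: (2,0)@ 2/2 ✓ · (2,3)% 4/5 ✓ · (2,5)% 2/2 ✓
Row 3: (3,1)@ 3/5 ✗ · (3,2)% 2/5 ✗ · (3,3)@ 1/4 ✗ · (3,4)% 4/5 ✓ · (3,5)% 3/3 ✓
Row 4: (4,0)@ 2/3 ✓ · (4,1)% 1/6 ✗ · (4,2)@ 4/6 ✓ · (4,5)% 3/3 ✓
Row 5: (5,1)@ 3/4 ✓ · (5,2)@ 2/3 ✓ · (5,5)% 1/1 ✓
Unsatisfied: (0,4), (0,5), (3,1), (3,2), (3,3), (4,1) — 6 in total.

6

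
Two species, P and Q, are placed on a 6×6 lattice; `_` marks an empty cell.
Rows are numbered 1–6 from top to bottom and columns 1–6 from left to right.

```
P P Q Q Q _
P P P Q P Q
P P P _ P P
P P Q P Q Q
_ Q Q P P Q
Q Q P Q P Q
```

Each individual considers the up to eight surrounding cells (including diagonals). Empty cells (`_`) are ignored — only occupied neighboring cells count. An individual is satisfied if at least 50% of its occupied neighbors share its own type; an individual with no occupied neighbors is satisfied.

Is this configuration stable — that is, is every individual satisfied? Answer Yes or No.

No

Row 1: (1,1)P 3/3 ✓ · (1,2)P 4/5 ✓ · (1,3)Q 2/5 ✗ · (1,4)Q 3/5 ✓ · (1,5)Q 3/4 ✓
Row 2: (2,1)P 5/5 ✓ · (2,2)P 7/8 ✓ · (2,3)P 4/7 ✓ · (2,4)Q 3/7 ✗ · (2,5)P 2/6 ✗ · (2,6)Q 1/4 ✗
Row 3: (3,1)P 5/5 ✓ · (3,2)P 7/8 ✓ · (3,3)P 5/7 ✓ · (3,5)P 3/7 ✗ · (3,6)P 2/5 ✗
Row 4: (4,1)P 3/4 ✓ · (4,2)P 4/7 ✓ · (4,3)Q 2/7 ✗ · (4,4)P 4/7 ✓ · (4,5)Q 2/7 ✗ · (4,6)Q 2/5 ✗
Row 5: (5,2)Q 4/7 ✓ · (5,3)Q 4/8 ✓ · (5,4)P 4/8 ✓ · (5,5)P 3/8 ✗ · (5,6)Q 3/5 ✓
Row 6: (6,1)Q 2/2 ✓ · (6,2)Q 3/4 ✓ · (6,3)P 1/5 ✗ · (6,4)Q 1/5 ✗ · (6,5)P 2/5 ✗ · (6,6)Q 1/3 ✗
For instance (1,3) has only 2/5 same-type neighbors, below 1/2.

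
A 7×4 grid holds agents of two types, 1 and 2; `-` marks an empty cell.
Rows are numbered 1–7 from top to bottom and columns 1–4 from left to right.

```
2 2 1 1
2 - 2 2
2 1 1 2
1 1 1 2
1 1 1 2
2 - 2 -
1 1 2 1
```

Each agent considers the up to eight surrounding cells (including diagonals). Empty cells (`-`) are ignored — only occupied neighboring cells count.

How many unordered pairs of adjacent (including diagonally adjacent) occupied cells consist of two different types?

29

Scan each occupied cell's neighbors to the right and below (and the two forward diagonals) so each pair is counted once.
Row 1: 2(1,1)–2(1,2)= 2(1,1)–2(2,1)= 2(1,2)–1(1,3)≠ 2(1,2)–2(2,3)= 2(1,2)–2(2,1)= 1(1,3)–1(1,4)= 1(1,3)–2(2,3)≠ 1(1,3)–2(2,4)≠ 1(1,4)–2(2,4)≠ 1(1,4)–2(2,3)≠  → 5/10 unlike.
Row 2: 2(2,1)–2(3,1)= 2(2,1)–1(3,2)≠ 2(2,3)–2(2,4)= 2(2,3)–1(3,3)≠ 2(2,3)–2(3,4)= 2(2,3)–1(3,2)≠ 2(2,4)–2(3,4)= 2(2,4)–1(3,3)≠  → 4/8 unlike.
Row 3: 2(3,1)–1(3,2)≠ 2(3,1)–1(4,1)≠ 2(3,1)–1(4,2)≠ 1(3,2)–1(3,3)= 1(3,2)–1(4,2)= 1(3,2)–1(4,3)= 1(3,2)–1(4,1)= 1(3,3)–2(3,4)≠ 1(3,3)–1(4,3)= 1(3,3)–2(4,4)≠ 1(3,3)–1(4,2)= 2(3,4)–2(4,4)= 2(3,4)–1(4,3)≠  → 6/13 unlike.
Row 4: 1(4,1)–1(4,2)= 1(4,1)–1(5,1)= 1(4,1)–1(5,2)= 1(4,2)–1(4,3)= 1(4,2)–1(5,2)= 1(4,2)–1(5,3)= 1(4,2)–1(5,1)= 1(4,3)–2(4,4)≠ 1(4,3)–1(5,3)= 1(4,3)–2(5,4)≠ 1(4,3)–1(5,2)= 2(4,4)–2(5,4)= 2(4,4)–1(5,3)≠  → 3/13 unlike.
Row 5: 1(5,1)–1(5,2)= 1(5,1)–2(6,1)≠ 1(5,2)–1(5,3)= 1(5,2)–2(6,3)≠ 1(5,2)–2(6,1)≠ 1(5,3)–2(5,4)≠ 1(5,3)–2(6,3)≠ 2(5,4)–2(6,3)=  → 5/8 unlike.
Row 6: 2(6,1)–1(7,1)≠ 2(6,1)–1(7,2)≠ 2(6,3)–2(7,3)= 2(6,3)–1(7,4)≠ 2(6,3)–1(7,2)≠  → 4/5 unlike.
Row 7: 1(7,1)–1(7,2)= 1(7,2)–2(7,3)≠ 2(7,3)–1(7,4)≠  → 2/3 unlike.
Total adjacent occupied pairs: 60; unlike-type pairs: 29.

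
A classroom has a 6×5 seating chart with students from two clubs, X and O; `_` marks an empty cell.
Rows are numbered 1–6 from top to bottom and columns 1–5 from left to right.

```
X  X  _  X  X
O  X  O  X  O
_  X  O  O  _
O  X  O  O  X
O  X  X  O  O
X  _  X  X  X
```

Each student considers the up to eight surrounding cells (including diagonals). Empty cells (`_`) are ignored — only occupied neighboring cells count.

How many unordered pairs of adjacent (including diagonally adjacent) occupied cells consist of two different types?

38

Scan each occupied cell's neighbors to the right and below (and the two forward diagonals) so each pair is counted once.
Row 1: X(1,1)–X(1,2)= X(1,1)–O(2,1)≠ X(1,1)–X(2,2)= X(1,2)–X(2,2)= X(1,2)–O(2,3)≠ X(1,2)–O(2,1)≠ X(1,4)–X(1,5)= X(1,4)–X(2,4)= X(1,4)–O(2,5)≠ X(1,4)–O(2,3)≠ X(1,5)–O(2,5)≠ X(1,5)–X(2,4)=  → 6/12 unlike.
Row 2: O(2,1)–X(2,2)≠ O(2,1)–X(3,2)≠ X(2,2)–O(2,3)≠ X(2,2)–X(3,2)= X(2,2)–O(3,3)≠ O(2,3)–X(2,4)≠ O(2,3)–O(3,3)= O(2,3)–O(3,4)= O(2,3)–X(3,2)≠ X(2,4)–O(2,5)≠ X(2,4)–O(3,4)≠ X(2,4)–O(3,3)≠ O(2,5)–O(3,4)=  → 9/13 unlike.
Row 3: X(3,2)–O(3,3)≠ X(3,2)–X(4,2)= X(3,2)–O(4,3)≠ X(3,2)–O(4,1)≠ O(3,3)–O(3,4)= O(3,3)–O(4,3)= O(3,3)–O(4,4)= O(3,3)–X(4,2)≠ O(3,4)–O(4,4)= O(3,4)–X(4,5)≠ O(3,4)–O(4,3)=  → 5/11 unlike.
Row 4: O(4,1)–X(4,2)≠ O(4,1)–O(5,1)= O(4,1)–X(5,2)≠ X(4,2)–O(4,3)≠ X(4,2)–X(5,2)= X(4,2)–X(5,3)= X(4,2)–O(5,1)≠ O(4,3)–O(4,4)= O(4,3)–X(5,3)≠ O(4,3)–O(5,4)= O(4,3)–X(5,2)≠ O(4,4)–X(4,5)≠ O(4,4)–O(5,4)= O(4,4)–O(5,5)= O(4,4)–X(5,3)≠ X(4,5)–O(5,5)≠ X(4,5)–O(5,4)≠  → 10/17 unlike.
Row 5: O(5,1)–X(5,2)≠ O(5,1)–X(6,1)≠ X(5,2)–X(5,3)= X(5,2)–X(6,3)= X(5,2)–X(6,1)= X(5,3)–O(5,4)≠ X(5,3)–X(6,3)= X(5,3)–X(6,4)= O(5,4)–O(5,5)= O(5,4)–X(6,4)≠ O(5,4)–X(6,5)≠ O(5,4)–X(6,3)≠ O(5,5)–X(6,5)≠ O(5,5)–X(6,4)≠  → 8/14 unlike.
Row 6: X(6,3)–X(6,4)= X(6,4)–X(6,5)=  → 0/2 unlike.
Total adjacent occupied pairs: 69; unlike-type pairs: 38.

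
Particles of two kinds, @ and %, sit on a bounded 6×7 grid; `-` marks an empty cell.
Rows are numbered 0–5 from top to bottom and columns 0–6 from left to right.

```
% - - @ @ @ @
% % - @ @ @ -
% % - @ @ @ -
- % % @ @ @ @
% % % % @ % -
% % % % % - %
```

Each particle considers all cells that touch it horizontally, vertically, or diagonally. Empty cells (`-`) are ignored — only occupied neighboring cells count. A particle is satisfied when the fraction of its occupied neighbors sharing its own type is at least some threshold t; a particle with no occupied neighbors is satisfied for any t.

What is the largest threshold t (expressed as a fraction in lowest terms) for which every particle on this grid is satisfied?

1/3

(0,0)% 2/2
(0,3)@ 3/3
(0,4)@ 5/5
(0,5)@ 4/4
(0,6)@ 2/2
(1,0)% 4/4
(1,1)% 4/4
(1,3)@ 5/5
(1,4)@ 8/8
(1,5)@ 6/6
(2,0)% 4/4
(2,1)% 5/5
(2,3)@ 5/6
(2,4)@ 8/8
(2,5)@ 6/6
(3,1)% 6/6
(3,2)% 5/7
(3,3)@ 4/7
(3,4)@ 6/8
(3,5)@ 5/6
(3,6)@ 2/3
(4,0)% 4/4
(4,1)% 7/7
(4,2)% 7/8
(4,3)% 5/8
(4,4)@ 3/7
(4,5)% 2/6
(5,0)% 3/3
(5,1)% 5/5
(5,2)% 5/5
(5,3)% 4/5
(5,4)% 3/4
(5,6)% 1/1
The smallest same-type fraction is 2/6 at (4,5), which reduces to 1/3. Any threshold above that leaves this particle unsatisfied.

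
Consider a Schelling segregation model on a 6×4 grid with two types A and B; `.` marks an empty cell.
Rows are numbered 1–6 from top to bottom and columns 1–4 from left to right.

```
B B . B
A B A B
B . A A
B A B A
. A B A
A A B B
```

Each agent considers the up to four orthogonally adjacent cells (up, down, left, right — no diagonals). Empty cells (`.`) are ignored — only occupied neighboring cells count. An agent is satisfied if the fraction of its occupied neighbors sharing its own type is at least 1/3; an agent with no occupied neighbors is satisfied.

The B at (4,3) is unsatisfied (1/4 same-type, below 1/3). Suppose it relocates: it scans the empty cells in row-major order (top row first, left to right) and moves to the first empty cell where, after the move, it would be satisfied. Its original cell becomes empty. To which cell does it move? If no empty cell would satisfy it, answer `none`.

(1,3)

Vacating (4,3). Empty cells in order:
  (1,3): 2/3 same-type → satisfied — stop here.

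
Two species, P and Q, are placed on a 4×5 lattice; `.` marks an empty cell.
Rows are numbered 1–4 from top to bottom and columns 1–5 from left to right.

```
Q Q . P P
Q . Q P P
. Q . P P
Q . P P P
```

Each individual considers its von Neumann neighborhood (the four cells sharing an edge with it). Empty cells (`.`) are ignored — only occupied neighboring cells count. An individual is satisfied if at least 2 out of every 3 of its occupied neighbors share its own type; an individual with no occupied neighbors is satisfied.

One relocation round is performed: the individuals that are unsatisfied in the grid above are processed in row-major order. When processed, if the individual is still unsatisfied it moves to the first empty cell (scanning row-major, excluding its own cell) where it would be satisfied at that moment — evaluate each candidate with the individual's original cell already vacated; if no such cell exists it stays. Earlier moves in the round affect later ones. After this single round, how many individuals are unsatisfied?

0

Initially unsatisfied (in order): (2,3).
  (2,3) → (2,2).
Resulting grid:
Q Q . P P
Q Q . P P
. Q . P P
Q . P P P
All satisfied now.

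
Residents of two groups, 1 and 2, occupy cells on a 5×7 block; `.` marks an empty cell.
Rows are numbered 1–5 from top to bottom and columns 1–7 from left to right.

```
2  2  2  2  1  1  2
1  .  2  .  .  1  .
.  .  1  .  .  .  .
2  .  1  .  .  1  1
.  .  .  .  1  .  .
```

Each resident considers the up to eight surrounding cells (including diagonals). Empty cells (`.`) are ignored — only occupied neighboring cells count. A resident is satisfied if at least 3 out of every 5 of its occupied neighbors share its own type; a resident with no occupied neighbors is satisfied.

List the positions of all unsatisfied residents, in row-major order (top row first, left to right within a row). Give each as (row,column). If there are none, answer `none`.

(1,1), (1,7), (2,1), (3,3)

(1,1)2 1/2 unhappy
(1,2)2 3/4 ok
(1,3)2 3/3 ok
(1,4)2 2/3 ok
(1,5)1 2/3 ok
(1,6)1 2/3 ok
(1,7)2 0/2 unhappy
(2,1)1 0/2 unhappy
(2,3)2 3/4 ok
(2,6)1 2/3 ok
(3,3)1 1/2 unhappy
(4,1)2 0/0 ok
(4,3)1 1/1 ok
(4,6)1 2/2 ok
(4,7)1 1/1 ok
(5,5)1 1/1 ok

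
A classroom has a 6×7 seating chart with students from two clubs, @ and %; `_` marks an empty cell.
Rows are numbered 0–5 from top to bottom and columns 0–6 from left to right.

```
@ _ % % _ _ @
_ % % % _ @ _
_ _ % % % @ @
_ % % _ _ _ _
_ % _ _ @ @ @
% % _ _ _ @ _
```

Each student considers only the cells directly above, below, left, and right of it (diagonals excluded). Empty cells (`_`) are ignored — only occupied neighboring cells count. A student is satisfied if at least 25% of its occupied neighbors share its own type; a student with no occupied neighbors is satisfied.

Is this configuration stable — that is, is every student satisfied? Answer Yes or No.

Yes

(0,0)@ 0/0 ok
(0,2)% 2/2 ok
(0,3)% 2/2 ok
(0,6)@ 0/0 ok
(1,1)% 1/1 ok
(1,2)% 4/4 ok
(1,3)% 3/3 ok
(1,5)@ 1/1 ok
(2,2)% 3/3 ok
(2,3)% 3/3 ok
(2,4)% 1/2 ok
(2,5)@ 2/3 ok
(2,6)@ 1/1 ok
(3,1)% 2/2 ok
(3,2)% 2/2 ok
(4,1)% 2/2 ok
(4,4)@ 1/1 ok
(4,5)@ 3/3 ok
(4,6)@ 1/1 ok
(5,0)% 1/1 ok
(5,1)% 2/2 ok
(5,5)@ 1/1 ok
All meet the threshold, so the configuration is stable.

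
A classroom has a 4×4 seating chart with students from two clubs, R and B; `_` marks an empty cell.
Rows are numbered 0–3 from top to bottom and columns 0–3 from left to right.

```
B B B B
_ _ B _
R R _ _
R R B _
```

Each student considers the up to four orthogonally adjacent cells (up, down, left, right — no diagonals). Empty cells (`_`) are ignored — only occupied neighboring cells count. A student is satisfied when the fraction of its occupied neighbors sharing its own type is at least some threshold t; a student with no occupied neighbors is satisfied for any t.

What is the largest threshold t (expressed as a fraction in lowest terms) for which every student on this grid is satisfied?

0/1

(0,0)B 1/1
(0,1)B 2/2
(0,2)B 3/3
(0,3)B 1/1
(1,2)B 1/1
(2,0)R 2/2
(2,1)R 2/2
(3,0)R 2/2
(3,1)R 2/3
(3,2)B 0/1
The smallest same-type fraction is 0/1 at (3,2), which reduces to 0/1. Any threshold above that leaves this student unsatisfied.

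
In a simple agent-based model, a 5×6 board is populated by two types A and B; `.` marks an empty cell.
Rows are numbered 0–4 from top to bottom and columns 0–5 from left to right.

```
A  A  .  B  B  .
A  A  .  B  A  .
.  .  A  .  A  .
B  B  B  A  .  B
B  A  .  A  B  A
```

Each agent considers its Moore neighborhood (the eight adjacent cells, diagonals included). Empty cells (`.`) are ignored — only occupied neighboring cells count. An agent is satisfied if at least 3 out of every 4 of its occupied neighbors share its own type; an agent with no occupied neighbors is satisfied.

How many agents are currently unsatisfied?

16

(0,0)A 3/3 ok
(0,1)A 3/3 ok
(0,3)B 2/3 unhappy
(0,4)B 2/3 unhappy
(1,0)A 3/3 ok
(1,1)A 4/4 ok
(1,3)B 2/5 unhappy
(1,4)A 1/4 unhappy
(2,2)A 2/5 unhappy
(2,4)A 2/4 unhappy
(3,0)B 2/3 unhappy
(3,1)B 3/5 unhappy
(3,2)B 1/5 unhappy
(3,3)A 3/5 unhappy
(3,5)B 1/3 unhappy
(4,0)B 2/3 unhappy
(4,1)A 0/4 unhappy
(4,3)A 1/3 unhappy
(4,4)B 1/4 unhappy
(4,5)A 0/2 unhappy
Unsatisfied: (0,3), (0,4), (1,3), (1,4), (2,2), (2,4), (3,0), (3,1), (3,2), (3,3), (3,5), (4,0), (4,1), (4,3), (4,4), (4,5) — 16 in total.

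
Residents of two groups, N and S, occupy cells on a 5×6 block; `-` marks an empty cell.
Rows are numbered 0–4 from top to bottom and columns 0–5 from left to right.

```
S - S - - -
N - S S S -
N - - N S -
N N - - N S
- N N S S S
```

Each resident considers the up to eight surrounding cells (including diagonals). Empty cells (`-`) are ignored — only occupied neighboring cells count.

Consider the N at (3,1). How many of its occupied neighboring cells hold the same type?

Occupied neighbors of (3,1): (2,0)=N, (3,0)=N, (4,1)=N, (4,2)=N.
Same type (N): 4 of 4.

4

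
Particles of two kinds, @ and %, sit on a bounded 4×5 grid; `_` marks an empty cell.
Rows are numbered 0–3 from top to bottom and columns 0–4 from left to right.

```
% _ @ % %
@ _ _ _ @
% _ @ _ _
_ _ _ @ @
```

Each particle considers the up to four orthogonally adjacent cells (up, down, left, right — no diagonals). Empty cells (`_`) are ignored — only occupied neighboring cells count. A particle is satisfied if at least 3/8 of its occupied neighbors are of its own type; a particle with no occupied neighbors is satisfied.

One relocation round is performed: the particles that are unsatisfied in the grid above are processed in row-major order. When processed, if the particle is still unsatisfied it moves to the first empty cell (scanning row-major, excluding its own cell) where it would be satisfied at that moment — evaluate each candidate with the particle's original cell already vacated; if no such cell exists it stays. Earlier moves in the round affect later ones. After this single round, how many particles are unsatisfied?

0

Initially unsatisfied (in order): (0,0), (0,2), (1,0), (1,4), (2,0).
  (0,0) → (1,3).
  (0,2) → (0,0).
  (1,0): now satisfied by earlier moves; stays.
  (1,4) → (0,1).
  (2,0) → (0,2).
Resulting grid:
@ @ % % %
@ _ _ % _
_ _ @ _ _
_ _ _ @ @
All satisfied now.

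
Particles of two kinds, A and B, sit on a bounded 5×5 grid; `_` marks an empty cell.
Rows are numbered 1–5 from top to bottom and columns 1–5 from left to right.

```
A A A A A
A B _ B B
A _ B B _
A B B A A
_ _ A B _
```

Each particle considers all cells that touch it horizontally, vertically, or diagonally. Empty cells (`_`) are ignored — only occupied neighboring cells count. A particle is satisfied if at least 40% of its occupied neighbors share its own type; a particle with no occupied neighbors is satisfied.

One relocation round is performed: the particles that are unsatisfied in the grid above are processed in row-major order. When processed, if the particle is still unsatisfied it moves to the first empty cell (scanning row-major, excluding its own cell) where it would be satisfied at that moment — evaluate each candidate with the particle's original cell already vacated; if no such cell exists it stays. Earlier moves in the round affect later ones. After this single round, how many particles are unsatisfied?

Initially unsatisfied (in order): (1,5), (2,2), (4,4), (4,5), (5,3), (5,4).
  (1,5) → (2,3).
  (2,2) → (1,5).
  (4,4) → (2,2).
  (4,5) → (3,2).
  (5,3) → (5,1).
  (5,4): now satisfied by earlier moves; stays.
Resulting grid:
A A A A B
A A A B B
A A B B _
A B B _ _
A _ _ B _
Unsatisfied now: (4,2).

1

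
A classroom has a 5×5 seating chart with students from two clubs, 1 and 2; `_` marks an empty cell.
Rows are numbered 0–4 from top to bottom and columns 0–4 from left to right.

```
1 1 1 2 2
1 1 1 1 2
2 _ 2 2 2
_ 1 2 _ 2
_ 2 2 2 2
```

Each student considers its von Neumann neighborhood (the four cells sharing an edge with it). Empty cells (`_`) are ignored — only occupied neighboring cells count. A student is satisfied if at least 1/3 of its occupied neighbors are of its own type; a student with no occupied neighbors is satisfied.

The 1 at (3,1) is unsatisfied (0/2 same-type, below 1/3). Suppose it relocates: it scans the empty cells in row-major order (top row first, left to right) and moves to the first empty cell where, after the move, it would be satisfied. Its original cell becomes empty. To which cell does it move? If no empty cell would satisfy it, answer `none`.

(2,1)

Vacating (3,1). Empty cells in order:
  (2,1): 1/3 same-type → satisfied — stop here.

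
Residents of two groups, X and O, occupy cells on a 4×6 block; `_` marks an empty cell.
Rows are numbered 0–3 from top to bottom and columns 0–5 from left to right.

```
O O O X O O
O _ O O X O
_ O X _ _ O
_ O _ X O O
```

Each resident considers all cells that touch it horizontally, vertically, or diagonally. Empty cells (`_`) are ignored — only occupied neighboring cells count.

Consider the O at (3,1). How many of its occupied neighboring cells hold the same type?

Occupied neighbors of (3,1): (2,1)=O, (2,2)=X.
Same type (O): 1 of 2.

1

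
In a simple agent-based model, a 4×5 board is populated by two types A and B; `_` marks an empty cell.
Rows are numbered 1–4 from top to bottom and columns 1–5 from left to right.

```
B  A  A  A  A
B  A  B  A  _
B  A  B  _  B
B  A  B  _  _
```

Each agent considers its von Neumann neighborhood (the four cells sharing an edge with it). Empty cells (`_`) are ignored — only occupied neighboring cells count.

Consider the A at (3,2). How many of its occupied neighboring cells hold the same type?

Occupied neighbors of (3,2): (2,2)=A, (4,2)=A, (3,1)=B, (3,3)=B.
Same type (A): 2 of 4.

2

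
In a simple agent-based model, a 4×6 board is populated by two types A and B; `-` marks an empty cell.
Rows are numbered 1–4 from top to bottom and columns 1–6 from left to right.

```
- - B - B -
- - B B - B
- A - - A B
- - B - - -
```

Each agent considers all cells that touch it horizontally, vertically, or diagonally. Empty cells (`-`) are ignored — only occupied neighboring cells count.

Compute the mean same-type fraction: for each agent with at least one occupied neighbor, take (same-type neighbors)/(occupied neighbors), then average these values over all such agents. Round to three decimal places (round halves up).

(1,3)B 2/2
(1,5)B 2/2
(2,3)B 2/3
(2,4)B 3/4
(2,6)B 2/3
(3,2)A 0/2
(3,5)A 0/3
(3,6)B 1/2
(4,3)B 0/1
Sum over 9 agents: 2/2 + 2/2 + 2/3 + 3/4 + 2/3 + 0/2 + 0/3 + 1/2 + 0/1 = 55/12; mean = 55/12 ÷ 9 = 55/108 = 0.509259… → 0.509.

0.509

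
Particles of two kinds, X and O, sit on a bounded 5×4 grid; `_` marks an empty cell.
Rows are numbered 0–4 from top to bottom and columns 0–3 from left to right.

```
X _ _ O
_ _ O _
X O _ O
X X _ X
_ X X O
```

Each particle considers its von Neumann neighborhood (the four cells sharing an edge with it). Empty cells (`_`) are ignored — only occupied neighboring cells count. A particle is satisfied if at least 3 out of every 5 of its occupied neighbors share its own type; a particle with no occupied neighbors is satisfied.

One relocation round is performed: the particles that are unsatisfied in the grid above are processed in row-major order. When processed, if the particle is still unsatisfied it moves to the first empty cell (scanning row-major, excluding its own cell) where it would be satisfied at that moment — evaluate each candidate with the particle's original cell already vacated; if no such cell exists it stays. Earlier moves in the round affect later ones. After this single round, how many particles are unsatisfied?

Initially unsatisfied (in order): (2,0), (2,1), (2,3), (3,3), (4,2), (4,3).
  (2,0) → (0,1).
  (2,1) → (0,2).
  (2,3) → (1,3).
  (3,3) → (1,0).
  (4,2) → (1,1).
  (4,3): now satisfied by earlier moves; stays.
Resulting grid:
X X O O
X X O O
_ _ _ _
X X _ _
_ X _ O
All satisfied now.

0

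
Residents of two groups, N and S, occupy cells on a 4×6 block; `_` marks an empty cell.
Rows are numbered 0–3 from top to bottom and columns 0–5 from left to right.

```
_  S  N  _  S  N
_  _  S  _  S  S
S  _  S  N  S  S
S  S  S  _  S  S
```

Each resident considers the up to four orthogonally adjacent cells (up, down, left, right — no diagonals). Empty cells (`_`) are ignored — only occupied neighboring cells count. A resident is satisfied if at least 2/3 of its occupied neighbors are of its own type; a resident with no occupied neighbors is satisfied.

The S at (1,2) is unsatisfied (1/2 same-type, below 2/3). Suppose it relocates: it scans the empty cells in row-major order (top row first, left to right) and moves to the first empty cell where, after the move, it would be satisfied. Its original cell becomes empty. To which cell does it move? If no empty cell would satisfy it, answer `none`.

(0,0)

Vacating (1,2). Empty cells in order:
  (0,0): 1/1 same-type → satisfied — stop here.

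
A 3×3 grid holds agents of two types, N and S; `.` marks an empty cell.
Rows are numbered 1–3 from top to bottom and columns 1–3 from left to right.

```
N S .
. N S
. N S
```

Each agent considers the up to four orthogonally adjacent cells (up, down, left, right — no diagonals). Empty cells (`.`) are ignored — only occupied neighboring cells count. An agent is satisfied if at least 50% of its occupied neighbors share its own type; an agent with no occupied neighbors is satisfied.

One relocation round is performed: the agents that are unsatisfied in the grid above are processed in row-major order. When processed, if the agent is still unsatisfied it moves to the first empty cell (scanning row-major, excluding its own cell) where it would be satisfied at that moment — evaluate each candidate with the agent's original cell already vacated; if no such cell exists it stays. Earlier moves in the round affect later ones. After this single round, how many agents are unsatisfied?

Initially unsatisfied (in order): (1,1), (1,2), (2,2).
  (1,1) → (2,1).
  (1,2) → (1,3).
  (2,2): now satisfied by earlier moves; stays.
Resulting grid:
. . S
N N S
. N S
All satisfied now.

0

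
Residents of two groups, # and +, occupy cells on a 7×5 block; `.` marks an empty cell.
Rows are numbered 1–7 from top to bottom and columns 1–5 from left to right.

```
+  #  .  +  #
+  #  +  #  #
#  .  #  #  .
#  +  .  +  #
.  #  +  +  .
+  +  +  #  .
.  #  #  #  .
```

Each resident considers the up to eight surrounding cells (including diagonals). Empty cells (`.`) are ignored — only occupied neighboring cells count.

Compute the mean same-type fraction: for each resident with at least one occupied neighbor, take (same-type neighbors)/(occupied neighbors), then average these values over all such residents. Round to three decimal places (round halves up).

Row 1: (1,1)+ 1/3 · (1,2)# 1/4 · (1,4)+ 1/4 · (1,5)# 2/3
Row 2: (2,1)+ 1/4 · (2,2)# 3/6 · (2,3)+ 1/6 · (2,4)# 4/6 · (2,5)# 3/4
Row 3: (3,1)# 2/4 · (3,3)# 3/6 · (3,4)# 4/6
Row 4: (4,1)# 2/3 · (4,2)+ 1/5 · (4,4)+ 2/5 · (4,5)# 1/3
Row 5: (5,2)# 1/6 · (5,3)+ 5/7 · (5,4)+ 3/5
Row 6: (6,1)+ 1/3 · (6,2)+ 3/6 · (6,3)+ 3/8 · (6,4)# 2/5
Row 7: (7,2)# 1/4 · (7,3)# 3/5 · (7,4)# 2/3
Sum over 26 residents: 1/3 + 1/4 + 1/4 + 2/3 + 1/4 + 3/6 + 1/6 + 4/6 + 3/4 + 2/4 + 3/6 + 4/6 + 2/3 + 1/5 + 2/5 + 1/3 + 1/6 + 5/7 + 3/5 + 1/3 + 3/6 + 3/8 + 2/5 + 1/4 + 3/5 + 2/3 = 9833/840; mean = 9833/840 ÷ 26 = 9833/21840 = 0.450228… → 0.450.

0.450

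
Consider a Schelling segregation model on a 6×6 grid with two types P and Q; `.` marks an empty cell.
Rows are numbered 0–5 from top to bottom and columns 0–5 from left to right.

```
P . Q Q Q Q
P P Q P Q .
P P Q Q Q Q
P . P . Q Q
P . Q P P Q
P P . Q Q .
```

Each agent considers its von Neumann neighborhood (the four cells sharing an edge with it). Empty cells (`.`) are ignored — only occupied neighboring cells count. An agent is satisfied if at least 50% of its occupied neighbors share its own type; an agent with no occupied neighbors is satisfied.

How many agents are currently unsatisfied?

(0,0)P 1/1 satisfied
(0,2)Q 2/2 satisfied
(0,3)Q 2/3 satisfied
(0,4)Q 3/3 satisfied
(0,5)Q 1/1 satisfied
(1,0)P 3/3 satisfied
(1,1)P 2/3 satisfied
(1,2)Q 2/4 satisfied
(1,3)P 0/4 not
(1,4)Q 2/3 satisfied
(2,0)P 3/3 satisfied
(2,1)P 2/3 satisfied
(2,2)Q 2/4 satisfied
(2,3)Q 2/3 satisfied
(2,4)Q 4/4 satisfied
(2,5)Q 2/2 satisfied
(3,0)P 2/2 satisfied
(3,2)P 0/2 not
(3,4)Q 2/3 satisfied
(3,5)Q 3/3 satisfied
(4,0)P 2/2 satisfied
(4,2)Q 0/2 not
(4,3)P 1/3 not
(4,4)P 1/4 not
(4,5)Q 1/2 satisfied
(5,0)P 2/2 satisfied
(5,1)P 1/1 satisfied
(5,3)Q 1/2 satisfied
(5,4)Q 1/2 satisfied
Unsatisfied: (1,3), (3,2), (4,2), (4,3), (4,4) — 5 in total.

5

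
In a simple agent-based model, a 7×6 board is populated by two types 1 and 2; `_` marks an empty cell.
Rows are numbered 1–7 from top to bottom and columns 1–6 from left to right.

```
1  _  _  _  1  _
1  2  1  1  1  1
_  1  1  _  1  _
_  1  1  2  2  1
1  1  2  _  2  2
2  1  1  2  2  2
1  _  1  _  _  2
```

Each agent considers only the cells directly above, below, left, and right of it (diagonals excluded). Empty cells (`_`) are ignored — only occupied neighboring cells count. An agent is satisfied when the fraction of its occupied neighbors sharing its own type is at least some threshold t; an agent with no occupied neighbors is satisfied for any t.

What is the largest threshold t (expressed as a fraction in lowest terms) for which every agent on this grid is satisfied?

0/1

(1,1)1 1/1
(1,5)1 1/1
(2,1)1 1/2
(2,2)2 0/3
(2,3)1 2/3
(2,4)1 2/2
(2,5)1 4/4
(2,6)1 1/1
(3,2)1 2/3
(3,3)1 3/3
(3,5)1 1/2
(4,2)1 3/3
(4,3)1 2/4
(4,4)2 1/2
(4,5)2 2/4
(4,6)1 0/2
(5,1)1 1/2
(5,2)1 3/4
(5,3)2 0/3
(5,5)2 3/3
(5,6)2 2/3
(6,1)2 0/3
(6,2)1 2/3
(6,3)1 2/4
(6,4)2 1/2
(6,5)2 3/3
(6,6)2 3/3
(7,1)1 0/1
(7,3)1 1/1
(7,6)2 1/1
The smallest same-type fraction is 0/3 at (2,2), which reduces to 0/1. Any threshold above that leaves this agent unsatisfied.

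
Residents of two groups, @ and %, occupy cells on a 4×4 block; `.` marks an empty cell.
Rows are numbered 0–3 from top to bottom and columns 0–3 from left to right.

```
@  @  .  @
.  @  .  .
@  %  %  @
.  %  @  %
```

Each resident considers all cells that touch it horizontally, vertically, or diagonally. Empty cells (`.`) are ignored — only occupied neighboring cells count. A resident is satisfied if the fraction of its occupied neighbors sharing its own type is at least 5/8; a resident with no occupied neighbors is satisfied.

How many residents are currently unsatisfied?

8

(0,0)@ 2/2 ✓
(0,1)@ 2/2 ✓
(0,3)@ 0/0 ✓
(1,1)@ 3/5 ✗
(2,0)@ 1/3 ✗
(2,1)% 2/5 ✗
(2,2)% 3/6 ✗
(2,3)@ 1/3 ✗
(3,1)% 2/4 ✗
(3,2)@ 1/5 ✗
(3,3)% 1/3 ✗
Unsatisfied: (1,1), (2,0), (2,1), (2,2), (2,3), (3,1), (3,2), (3,3) — 8 in total.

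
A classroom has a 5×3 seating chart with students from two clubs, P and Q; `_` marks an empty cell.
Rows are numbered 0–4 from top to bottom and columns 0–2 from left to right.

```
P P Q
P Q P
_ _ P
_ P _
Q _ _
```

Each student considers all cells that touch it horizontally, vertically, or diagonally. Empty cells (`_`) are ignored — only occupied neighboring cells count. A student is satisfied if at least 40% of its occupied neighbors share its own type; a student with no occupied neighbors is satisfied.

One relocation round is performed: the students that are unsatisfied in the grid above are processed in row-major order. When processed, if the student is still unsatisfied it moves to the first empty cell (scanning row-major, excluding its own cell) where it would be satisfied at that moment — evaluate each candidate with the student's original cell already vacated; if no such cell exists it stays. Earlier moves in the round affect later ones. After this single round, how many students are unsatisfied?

Initially unsatisfied (in order): (0,2), (1,1), (4,0).
  (0,2) → (3,0).
  (1,1) → (4,1).
  (4,0): now satisfied by earlier moves; stays.
Resulting grid:
P P _
P _ P
_ _ P
Q P _
Q Q _
Unsatisfied now: (3,1).

1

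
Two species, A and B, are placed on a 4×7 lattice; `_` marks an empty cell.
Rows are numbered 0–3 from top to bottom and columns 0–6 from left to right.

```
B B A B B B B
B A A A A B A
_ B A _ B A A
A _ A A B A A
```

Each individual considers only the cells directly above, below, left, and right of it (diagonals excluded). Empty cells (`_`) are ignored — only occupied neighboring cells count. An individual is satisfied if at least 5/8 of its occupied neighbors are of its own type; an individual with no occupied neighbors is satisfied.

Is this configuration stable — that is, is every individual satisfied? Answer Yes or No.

No

Row 0: (0,0)B 2/2 ✓ · (0,1)B 1/3 ✗ · (0,2)A 1/3 ✗ · (0,3)B 1/3 ✗ · (0,4)B 2/3 ✓ · (0,5)B 3/3 ✓ · (0,6)B 1/2 ✗
Row 1: (1,0)B 1/2 ✗ · (1,1)A 1/4 ✗ · (1,2)A 4/4 ✓ · (1,3)A 2/3 ✓ · (1,4)A 1/4 ✗ · (1,5)B 1/4 ✗ · (1,6)A 1/3 ✗
Row 2: (2,1)B 0/2 ✗ · (2,2)A 2/3 ✓ · (2,4)B 1/3 ✗ · (2,5)A 2/4 ✗ · (2,6)A 3/3 ✓
Row 3: (3,0)A 0/0 ✓ · (3,2)A 2/2 ✓ · (3,3)A 1/2 ✗ · (3,4)B 1/3 ✗ · (3,5)A 2/3 ✓ · (3,6)A 2/2 ✓
For instance (0,1) has only 1/3 same-type neighbors, below 5/8.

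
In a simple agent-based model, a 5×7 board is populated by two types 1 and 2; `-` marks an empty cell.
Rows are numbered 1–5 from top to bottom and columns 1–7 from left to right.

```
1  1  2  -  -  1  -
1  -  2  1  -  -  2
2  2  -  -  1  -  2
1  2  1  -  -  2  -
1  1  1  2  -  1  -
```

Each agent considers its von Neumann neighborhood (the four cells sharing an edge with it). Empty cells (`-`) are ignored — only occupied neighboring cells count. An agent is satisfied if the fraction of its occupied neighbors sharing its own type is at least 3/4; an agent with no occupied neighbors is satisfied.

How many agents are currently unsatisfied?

14

(1,1)1 2/2 ✓
(1,2)1 1/2 ✗
(1,3)2 1/2 ✗
(1,6)1 0/0 ✓
(2,1)1 1/2 ✗
(2,3)2 1/2 ✗
(2,4)1 0/1 ✗
(2,7)2 1/1 ✓
(3,1)2 1/3 ✗
(3,2)2 2/2 ✓
(3,5)1 0/0 ✓
(3,7)2 1/1 ✓
(4,1)1 1/3 ✗
(4,2)2 1/4 ✗
(4,3)1 1/2 ✗
(4,6)2 0/1 ✗
(5,1)1 2/2 ✓
(5,2)1 2/3 ✗
(5,3)1 2/3 ✗
(5,4)2 0/1 ✗
(5,6)1 0/1 ✗
Unsatisfied: (1,2), (1,3), (2,1), (2,3), (2,4), (3,1), (4,1), (4,2), (4,3), (4,6), (5,2), (5,3), (5,4), (5,6) — 14 in total.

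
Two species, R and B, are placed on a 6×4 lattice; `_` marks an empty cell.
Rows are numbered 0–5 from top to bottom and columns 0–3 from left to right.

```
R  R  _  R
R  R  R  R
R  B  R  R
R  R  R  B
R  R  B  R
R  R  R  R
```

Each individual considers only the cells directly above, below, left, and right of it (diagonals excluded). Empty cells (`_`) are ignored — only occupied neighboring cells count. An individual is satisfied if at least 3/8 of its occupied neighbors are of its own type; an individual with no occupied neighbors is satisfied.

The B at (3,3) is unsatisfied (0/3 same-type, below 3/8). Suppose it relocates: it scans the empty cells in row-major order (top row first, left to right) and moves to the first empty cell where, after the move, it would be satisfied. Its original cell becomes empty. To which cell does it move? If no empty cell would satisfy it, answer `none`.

none

Vacating (3,3). Empty cells in order:
  (0,2): 0/3 same-type → still unsatisfied.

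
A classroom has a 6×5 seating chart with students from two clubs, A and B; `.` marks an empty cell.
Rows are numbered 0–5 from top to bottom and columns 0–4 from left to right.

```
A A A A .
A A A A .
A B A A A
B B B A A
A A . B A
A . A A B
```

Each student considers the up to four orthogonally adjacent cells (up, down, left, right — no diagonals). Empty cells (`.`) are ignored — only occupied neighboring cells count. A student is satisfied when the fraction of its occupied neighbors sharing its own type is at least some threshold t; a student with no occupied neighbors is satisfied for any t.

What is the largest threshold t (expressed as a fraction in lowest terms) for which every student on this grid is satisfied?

Row 0: (0,0)A 2/2 · (0,1)A 3/3 · (0,2)A 3/3 · (0,3)A 2/2
Row 1: (1,0)A 3/3 · (1,1)A 3/4 · (1,2)A 4/4 · (1,3)A 3/3
Row 2: (2,0)A 1/3 · (2,1)B 1/4 · (2,2)A 2/4 · (2,3)A 4/4 · (2,4)A 2/2
Row 3: (3,0)B 1/3 · (3,1)B 3/4 · (3,2)B 1/3 · (3,3)A 2/4 · (3,4)A 3/3
Row 4: (4,0)A 2/3 · (4,1)A 1/2 · (4,3)B 0/3 · (4,4)A 1/3
Row 5: (5,0)A 1/1 · (5,2)A 1/1 · (5,3)A 1/3 · (5,4)B 0/2
The smallest same-type fraction is 0/3 at (4,3), which reduces to 0/1. Any threshold above that leaves this student unsatisfied.

0/1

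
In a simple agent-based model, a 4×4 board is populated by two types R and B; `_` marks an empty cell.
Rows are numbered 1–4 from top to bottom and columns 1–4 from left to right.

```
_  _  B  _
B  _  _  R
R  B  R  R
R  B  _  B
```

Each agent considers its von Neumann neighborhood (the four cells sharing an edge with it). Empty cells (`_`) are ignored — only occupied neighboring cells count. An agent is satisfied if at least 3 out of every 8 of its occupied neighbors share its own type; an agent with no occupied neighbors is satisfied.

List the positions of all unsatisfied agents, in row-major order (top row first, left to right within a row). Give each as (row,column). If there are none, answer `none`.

Row 1: (1,3)B 0/0 ✓
Row 2: (2,1)B 0/1 ✗ · (2,4)R 1/1 ✓
Row 3: (3,1)R 1/3 ✗ · (3,2)B 1/3 ✗ · (3,3)R 1/2 ✓ · (3,4)R 2/3 ✓
Row 4: (4,1)R 1/2 ✓ · (4,2)B 1/2 ✓ · (4,4)B 0/1 ✗

(2,1), (3,1), (3,2), (4,4)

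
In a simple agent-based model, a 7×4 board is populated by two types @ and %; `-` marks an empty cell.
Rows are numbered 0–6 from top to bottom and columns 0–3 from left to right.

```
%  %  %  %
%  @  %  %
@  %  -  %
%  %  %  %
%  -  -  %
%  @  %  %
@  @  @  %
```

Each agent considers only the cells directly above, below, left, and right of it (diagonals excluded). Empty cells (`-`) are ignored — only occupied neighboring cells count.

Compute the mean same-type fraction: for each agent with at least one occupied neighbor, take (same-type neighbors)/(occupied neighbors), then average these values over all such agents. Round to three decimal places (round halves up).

0.680

(0,0)% 2/2
(0,1)% 2/3
(0,2)% 3/3
(0,3)% 2/2
(1,0)% 1/3
(1,1)@ 0/4
(1,2)% 2/3
(1,3)% 3/3
(2,0)@ 0/3
(2,1)% 1/3
(2,3)% 2/2
(3,0)% 2/3
(3,1)% 3/3
(3,2)% 2/2
(3,3)% 3/3
(4,0)% 2/2
(4,3)% 2/2
(5,0)% 1/3
(5,1)@ 1/3
(5,2)% 1/3
(5,3)% 3/3
(6,0)@ 1/2
(6,1)@ 3/3
(6,2)@ 1/3
(6,3)% 1/2
Sum over 25 agents: 2/2 + 2/3 + 3/3 + 2/2 + 1/3 + 0/4 + 2/3 + 3/3 + 0/3 + 1/3 + 2/2 + 2/3 + 3/3 + 2/2 + 3/3 + 2/2 + 2/2 + 1/3 + 1/3 + 1/3 + 3/3 + 1/2 + 3/3 + 1/3 + 1/2 = 17; mean = 17 ÷ 25 = 17/25 = 0.68 → 0.680.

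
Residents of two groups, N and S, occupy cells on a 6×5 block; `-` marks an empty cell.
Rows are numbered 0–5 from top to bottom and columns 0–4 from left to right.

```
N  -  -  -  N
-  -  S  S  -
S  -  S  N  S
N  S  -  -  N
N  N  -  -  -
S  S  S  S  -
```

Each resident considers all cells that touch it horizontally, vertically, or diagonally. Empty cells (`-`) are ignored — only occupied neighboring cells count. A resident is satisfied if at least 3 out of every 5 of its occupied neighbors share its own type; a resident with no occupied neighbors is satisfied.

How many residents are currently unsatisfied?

11

Row 0: (0,0)N 0/0 ok · (0,4)N 0/1 unhappy
Row 1: (1,2)S 2/3 ok · (1,3)S 3/5 ok
Row 2: (2,0)S 1/2 unhappy · (2,2)S 3/4 ok · (2,3)N 1/5 unhappy · (2,4)S 1/3 unhappy
Row 3: (3,0)N 2/4 unhappy · (3,1)S 2/5 unhappy · (3,4)N 1/2 unhappy
Row 4: (4,0)N 2/5 unhappy · (4,1)N 2/6 unhappy
Row 5: (5,0)S 1/3 unhappy · (5,1)S 2/4 unhappy · (5,2)S 2/3 ok · (5,3)S 1/1 ok
Unsatisfied: (0,4), (2,0), (2,3), (2,4), (3,0), (3,1), (3,4), (4,0), (4,1), (5,0), (5,1) — 11 in total.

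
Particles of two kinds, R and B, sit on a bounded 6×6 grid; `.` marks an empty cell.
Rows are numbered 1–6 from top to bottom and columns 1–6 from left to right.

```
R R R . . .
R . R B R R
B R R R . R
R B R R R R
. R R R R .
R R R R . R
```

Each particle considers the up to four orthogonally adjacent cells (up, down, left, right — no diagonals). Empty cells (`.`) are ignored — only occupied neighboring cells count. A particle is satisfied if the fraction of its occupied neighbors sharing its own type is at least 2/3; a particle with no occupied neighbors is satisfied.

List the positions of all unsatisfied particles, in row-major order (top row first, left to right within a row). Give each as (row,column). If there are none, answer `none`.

(1,1)R 2/2 satisfied
(1,2)R 2/2 satisfied
(1,3)R 2/2 satisfied
(2,1)R 1/2 not
(2,3)R 2/3 satisfied
(2,4)B 0/3 not
(2,5)R 1/2 not
(2,6)R 2/2 satisfied
(3,1)B 0/3 not
(3,2)R 1/3 not
(3,3)R 4/4 satisfied
(3,4)R 2/3 satisfied
(3,6)R 2/2 satisfied
(4,1)R 0/2 not
(4,2)B 0/4 not
(4,3)R 3/4 satisfied
(4,4)R 4/4 satisfied
(4,5)R 3/3 satisfied
(4,6)R 2/2 satisfied
(5,2)R 2/3 satisfied
(5,3)R 4/4 satisfied
(5,4)R 4/4 satisfied
(5,5)R 2/2 satisfied
(6,1)R 1/1 satisfied
(6,2)R 3/3 satisfied
(6,3)R 3/3 satisfied
(6,4)R 2/2 satisfied
(6,6)R 0/0 satisfied

(2,1), (2,4), (2,5), (3,1), (3,2), (4,1), (4,2)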